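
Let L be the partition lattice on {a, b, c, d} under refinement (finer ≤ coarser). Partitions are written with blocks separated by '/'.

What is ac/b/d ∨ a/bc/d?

abc/d

The join of ac/b/d and a/bc/d merges any blocks that overlap across the partitions, giving abc/d.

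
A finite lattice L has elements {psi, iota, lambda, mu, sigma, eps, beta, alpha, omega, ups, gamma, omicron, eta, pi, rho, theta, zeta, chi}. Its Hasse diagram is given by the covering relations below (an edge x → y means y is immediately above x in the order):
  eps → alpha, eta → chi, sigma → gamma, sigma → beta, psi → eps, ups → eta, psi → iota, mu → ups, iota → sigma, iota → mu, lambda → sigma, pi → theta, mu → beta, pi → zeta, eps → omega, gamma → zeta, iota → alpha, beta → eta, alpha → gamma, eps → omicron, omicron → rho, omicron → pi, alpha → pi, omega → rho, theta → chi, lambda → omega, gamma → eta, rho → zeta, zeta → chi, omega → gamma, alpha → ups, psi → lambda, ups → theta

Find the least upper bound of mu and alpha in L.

ups

Common upper bounds of {mu, alpha}: chi, eta, theta, ups.
The least among these is ups.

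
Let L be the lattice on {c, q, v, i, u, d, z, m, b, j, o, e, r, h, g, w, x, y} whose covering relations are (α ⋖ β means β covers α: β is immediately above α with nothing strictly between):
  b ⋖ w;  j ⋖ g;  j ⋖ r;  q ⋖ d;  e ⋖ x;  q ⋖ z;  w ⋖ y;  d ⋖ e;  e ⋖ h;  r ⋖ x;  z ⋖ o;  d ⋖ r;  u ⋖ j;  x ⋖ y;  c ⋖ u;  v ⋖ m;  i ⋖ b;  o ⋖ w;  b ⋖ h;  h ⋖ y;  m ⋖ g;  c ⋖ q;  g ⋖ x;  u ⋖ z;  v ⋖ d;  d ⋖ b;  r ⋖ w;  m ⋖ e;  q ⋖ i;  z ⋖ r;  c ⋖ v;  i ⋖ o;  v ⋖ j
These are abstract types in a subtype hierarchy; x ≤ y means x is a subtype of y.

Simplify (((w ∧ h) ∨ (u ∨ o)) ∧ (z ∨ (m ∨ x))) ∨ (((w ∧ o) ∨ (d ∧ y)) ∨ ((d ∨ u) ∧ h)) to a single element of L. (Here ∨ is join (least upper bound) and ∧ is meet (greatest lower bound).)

w ∧ h = b
u ∨ o = o
b ∨ o = w
m ∨ x = x
z ∨ x = x
w ∧ x = r
w ∧ o = o
d ∧ y = d
o ∨ d = w
d ∨ u = r
r ∧ h = d
w ∨ d = w
r ∨ w = w

w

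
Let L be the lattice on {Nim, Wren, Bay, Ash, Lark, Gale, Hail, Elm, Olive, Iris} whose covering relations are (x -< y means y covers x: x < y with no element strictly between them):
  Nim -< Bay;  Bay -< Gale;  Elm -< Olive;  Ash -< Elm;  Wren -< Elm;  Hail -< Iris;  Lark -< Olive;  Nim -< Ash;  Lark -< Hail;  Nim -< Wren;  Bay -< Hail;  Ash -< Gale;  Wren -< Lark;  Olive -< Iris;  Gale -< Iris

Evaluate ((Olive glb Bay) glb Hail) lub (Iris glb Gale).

Olive ∧ Bay = Nim
Nim ∧ Hail = Nim
Iris ∧ Gale = Gale
Nim ∨ Gale = Gale

Gale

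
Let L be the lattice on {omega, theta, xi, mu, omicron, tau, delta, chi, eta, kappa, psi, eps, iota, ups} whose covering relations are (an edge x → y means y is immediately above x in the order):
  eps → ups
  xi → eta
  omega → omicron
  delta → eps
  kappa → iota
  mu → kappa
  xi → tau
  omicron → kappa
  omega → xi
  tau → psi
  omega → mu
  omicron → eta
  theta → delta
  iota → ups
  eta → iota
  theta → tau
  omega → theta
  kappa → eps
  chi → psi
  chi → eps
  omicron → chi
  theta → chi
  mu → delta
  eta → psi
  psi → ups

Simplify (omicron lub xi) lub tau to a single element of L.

psi

omicron ∨ xi = eta
eta ∨ tau = psi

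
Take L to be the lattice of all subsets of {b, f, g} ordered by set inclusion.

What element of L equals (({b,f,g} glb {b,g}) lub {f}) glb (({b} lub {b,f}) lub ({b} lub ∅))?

{b,f,g} ∧ {b,g} = {b,g}
{b,g} ∨ {f} = {b,f,g}
{b} ∨ {b,f} = {b,f}
{b} ∨ ∅ = {b}
{b,f} ∨ {b} = {b,f}
{b,f,g} ∧ {b,f} = {b,f}

{b,f}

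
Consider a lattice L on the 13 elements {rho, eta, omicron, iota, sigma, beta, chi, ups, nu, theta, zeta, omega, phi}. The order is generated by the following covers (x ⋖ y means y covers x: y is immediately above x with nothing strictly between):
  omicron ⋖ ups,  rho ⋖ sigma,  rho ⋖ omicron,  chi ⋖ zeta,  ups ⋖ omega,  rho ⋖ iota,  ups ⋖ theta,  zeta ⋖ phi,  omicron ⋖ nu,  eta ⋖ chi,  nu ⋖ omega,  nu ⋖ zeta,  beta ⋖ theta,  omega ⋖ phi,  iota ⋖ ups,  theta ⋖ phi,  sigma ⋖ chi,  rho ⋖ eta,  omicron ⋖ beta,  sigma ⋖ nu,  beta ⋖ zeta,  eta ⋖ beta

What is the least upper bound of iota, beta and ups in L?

theta

Common upper bounds of {iota, beta, ups}: phi, theta.
The least among these is theta.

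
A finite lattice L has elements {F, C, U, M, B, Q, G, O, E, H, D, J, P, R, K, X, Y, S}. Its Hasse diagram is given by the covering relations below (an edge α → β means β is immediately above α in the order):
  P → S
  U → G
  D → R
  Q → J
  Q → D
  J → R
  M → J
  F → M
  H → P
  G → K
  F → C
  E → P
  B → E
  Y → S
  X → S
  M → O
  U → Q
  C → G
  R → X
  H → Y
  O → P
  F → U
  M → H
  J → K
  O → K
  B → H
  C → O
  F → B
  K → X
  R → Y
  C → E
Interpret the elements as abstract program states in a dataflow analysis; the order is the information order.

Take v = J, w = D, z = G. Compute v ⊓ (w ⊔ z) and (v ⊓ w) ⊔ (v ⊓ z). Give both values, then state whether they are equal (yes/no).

J; Q; no

w ⊔ z = X, so v ⊓ (w ⊔ z) = J ⊓ X = J.
v ⊓ w = Q and v ⊓ z = U, so (v ⊓ w) ⊔ (v ⊓ z) = Q ⊔ U = Q.
Equal: no.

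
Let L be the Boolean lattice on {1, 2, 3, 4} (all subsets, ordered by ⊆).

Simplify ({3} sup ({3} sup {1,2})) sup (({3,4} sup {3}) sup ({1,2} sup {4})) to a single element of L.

{1,2,3,4}

{3} ∨ {1,2} = {1,2,3}
{3} ∨ {1,2,3} = {1,2,3}
{3,4} ∨ {3} = {3,4}
{1,2} ∨ {4} = {1,2,4}
{3,4} ∨ {1,2,4} = {1,2,3,4}
{1,2,3} ∨ {1,2,3,4} = {1,2,3,4}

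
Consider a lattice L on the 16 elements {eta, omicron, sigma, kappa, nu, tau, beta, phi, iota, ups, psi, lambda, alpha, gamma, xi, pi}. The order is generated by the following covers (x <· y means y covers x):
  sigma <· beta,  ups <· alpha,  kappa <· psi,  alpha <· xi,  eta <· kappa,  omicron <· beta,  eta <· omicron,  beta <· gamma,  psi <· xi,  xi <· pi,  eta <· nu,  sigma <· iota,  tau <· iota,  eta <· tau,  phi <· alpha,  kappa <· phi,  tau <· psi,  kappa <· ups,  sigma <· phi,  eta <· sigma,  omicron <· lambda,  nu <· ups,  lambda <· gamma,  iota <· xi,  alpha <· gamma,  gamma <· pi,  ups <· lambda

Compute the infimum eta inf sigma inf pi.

Common lower bounds of {eta, sigma, pi}: eta.
The greatest among these is eta.

eta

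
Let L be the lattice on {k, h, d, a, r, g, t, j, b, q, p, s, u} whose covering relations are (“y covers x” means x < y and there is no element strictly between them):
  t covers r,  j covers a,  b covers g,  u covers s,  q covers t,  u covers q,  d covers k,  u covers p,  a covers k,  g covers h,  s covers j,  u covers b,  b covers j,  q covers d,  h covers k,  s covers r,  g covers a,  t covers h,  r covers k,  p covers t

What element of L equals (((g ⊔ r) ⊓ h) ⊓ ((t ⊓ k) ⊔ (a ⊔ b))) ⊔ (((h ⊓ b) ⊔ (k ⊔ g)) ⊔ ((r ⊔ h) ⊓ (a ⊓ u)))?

g

g ∨ r = u
u ∧ h = h
t ∧ k = k
a ∨ b = b
k ∨ b = b
h ∧ b = h
h ∧ b = h
k ∨ g = g
h ∨ g = g
r ∨ h = t
a ∧ u = a
t ∧ a = k
g ∨ k = g
h ∨ g = g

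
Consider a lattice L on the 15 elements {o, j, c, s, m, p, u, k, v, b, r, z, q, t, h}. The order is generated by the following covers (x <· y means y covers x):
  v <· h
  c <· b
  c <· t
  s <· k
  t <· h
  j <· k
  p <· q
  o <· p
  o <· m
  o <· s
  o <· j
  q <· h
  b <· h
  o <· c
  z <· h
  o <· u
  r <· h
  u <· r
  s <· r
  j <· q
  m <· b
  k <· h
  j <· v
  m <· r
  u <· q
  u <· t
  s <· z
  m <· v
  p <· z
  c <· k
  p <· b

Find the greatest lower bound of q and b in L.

Common lower bounds of {q, b}: o, p.
The greatest among these is p.

p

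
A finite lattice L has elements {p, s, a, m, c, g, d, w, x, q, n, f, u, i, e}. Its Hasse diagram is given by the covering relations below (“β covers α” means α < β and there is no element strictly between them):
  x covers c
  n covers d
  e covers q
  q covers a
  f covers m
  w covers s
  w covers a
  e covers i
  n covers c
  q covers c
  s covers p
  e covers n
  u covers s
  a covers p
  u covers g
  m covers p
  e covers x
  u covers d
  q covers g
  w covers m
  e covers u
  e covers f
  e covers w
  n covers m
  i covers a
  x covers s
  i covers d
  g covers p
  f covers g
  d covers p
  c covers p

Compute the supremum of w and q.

Common upper bounds of {w, q}: e.
The least among these is e.

e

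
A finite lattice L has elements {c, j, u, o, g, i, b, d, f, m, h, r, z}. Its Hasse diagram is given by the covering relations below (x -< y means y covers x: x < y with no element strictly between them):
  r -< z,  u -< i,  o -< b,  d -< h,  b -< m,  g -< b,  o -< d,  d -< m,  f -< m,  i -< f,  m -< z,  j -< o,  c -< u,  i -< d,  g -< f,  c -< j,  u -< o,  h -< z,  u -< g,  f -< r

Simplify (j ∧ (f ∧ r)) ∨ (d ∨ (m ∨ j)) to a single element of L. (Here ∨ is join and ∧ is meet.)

m

f ∧ r = f
j ∧ f = c
m ∨ j = m
d ∨ m = m
c ∨ m = m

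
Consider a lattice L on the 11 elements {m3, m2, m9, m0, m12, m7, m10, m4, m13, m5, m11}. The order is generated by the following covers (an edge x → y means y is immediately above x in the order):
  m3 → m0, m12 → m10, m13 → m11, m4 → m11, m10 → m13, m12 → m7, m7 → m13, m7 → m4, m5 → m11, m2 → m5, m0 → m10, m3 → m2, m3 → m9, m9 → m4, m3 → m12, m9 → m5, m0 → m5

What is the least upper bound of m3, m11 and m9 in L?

m11

Common upper bounds of {m3, m11, m9}: m11.
The least among these is m11.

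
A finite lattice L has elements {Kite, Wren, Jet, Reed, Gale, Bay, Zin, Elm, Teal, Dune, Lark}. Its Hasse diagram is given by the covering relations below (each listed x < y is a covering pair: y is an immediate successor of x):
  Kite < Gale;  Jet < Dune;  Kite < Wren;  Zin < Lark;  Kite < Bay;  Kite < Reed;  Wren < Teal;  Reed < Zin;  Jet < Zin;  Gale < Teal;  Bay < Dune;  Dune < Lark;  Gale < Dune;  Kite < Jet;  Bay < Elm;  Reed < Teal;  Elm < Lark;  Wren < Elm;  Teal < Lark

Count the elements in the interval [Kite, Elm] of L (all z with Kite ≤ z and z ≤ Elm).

The interval [Kite, Elm] = {Bay, Elm, Kite, Wren}, which has 4 elements.

4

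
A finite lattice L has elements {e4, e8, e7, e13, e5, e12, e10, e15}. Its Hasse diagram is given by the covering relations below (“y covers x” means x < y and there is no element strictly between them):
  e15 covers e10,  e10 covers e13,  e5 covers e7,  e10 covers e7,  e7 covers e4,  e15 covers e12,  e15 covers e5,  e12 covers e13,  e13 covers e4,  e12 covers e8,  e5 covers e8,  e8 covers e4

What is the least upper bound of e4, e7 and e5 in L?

e5

Common upper bounds of {e4, e7, e5}: e15, e5.
The least among these is e5.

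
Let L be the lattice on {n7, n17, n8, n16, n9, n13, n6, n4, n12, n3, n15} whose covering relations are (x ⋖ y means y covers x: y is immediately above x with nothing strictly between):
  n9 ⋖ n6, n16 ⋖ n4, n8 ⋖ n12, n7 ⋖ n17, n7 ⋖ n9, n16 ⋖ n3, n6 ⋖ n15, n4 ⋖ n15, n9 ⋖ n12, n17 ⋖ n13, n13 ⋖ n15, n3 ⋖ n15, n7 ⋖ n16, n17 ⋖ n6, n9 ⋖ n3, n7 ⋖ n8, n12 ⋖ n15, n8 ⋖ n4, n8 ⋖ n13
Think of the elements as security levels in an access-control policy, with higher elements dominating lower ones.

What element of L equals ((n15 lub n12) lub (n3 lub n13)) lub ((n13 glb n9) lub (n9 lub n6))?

n15 ∨ n12 = n15
n3 ∨ n13 = n15
n15 ∨ n15 = n15
n13 ∧ n9 = n7
n9 ∨ n6 = n6
n7 ∨ n6 = n6
n15 ∨ n6 = n15

n15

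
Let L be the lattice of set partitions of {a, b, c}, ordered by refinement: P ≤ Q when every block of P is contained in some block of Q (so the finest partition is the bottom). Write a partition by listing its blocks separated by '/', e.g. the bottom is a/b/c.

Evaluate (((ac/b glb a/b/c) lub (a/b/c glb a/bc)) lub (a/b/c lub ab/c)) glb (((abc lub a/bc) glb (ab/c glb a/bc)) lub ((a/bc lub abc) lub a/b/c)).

ac/b ∧ a/b/c = a/b/c
a/b/c ∧ a/bc = a/b/c
a/b/c ∨ a/b/c = a/b/c
a/b/c ∨ ab/c = ab/c
a/b/c ∨ ab/c = ab/c
abc ∨ a/bc = abc
ab/c ∧ a/bc = a/b/c
abc ∧ a/b/c = a/b/c
a/bc ∨ abc = abc
abc ∨ a/b/c = abc
a/b/c ∨ abc = abc
ab/c ∧ abc = ab/c

ab/c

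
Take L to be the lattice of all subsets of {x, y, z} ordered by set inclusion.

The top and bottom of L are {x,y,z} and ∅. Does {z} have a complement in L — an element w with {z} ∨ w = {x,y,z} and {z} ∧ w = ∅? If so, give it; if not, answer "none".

{x,y}

Need w with {z} ∨ w = {x,y,z} and {z} ∧ w = ∅.
Checking each element gives: {x,y}.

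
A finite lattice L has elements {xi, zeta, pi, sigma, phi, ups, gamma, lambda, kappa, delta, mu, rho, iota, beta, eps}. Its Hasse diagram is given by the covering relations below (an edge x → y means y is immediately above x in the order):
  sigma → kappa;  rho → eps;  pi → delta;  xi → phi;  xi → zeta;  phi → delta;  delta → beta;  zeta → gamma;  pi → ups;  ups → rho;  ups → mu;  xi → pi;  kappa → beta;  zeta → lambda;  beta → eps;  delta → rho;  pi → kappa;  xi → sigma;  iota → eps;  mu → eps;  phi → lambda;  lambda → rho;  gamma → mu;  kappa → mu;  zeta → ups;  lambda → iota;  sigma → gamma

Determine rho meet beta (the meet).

delta

Common lower bounds of {rho, beta}: delta, phi, pi, xi.
The greatest among these is delta.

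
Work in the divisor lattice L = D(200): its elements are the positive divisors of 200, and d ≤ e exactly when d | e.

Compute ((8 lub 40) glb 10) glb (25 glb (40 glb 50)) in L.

5

8 ∨ 40 = 40
40 ∧ 10 = 10
40 ∧ 50 = 10
25 ∧ 10 = 5
10 ∧ 5 = 5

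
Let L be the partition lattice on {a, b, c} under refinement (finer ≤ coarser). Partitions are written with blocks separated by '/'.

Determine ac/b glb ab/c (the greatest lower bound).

a/b/c

Common lower bounds of {ac/b, ab/c}: a/b/c.
The greatest among these is a/b/c.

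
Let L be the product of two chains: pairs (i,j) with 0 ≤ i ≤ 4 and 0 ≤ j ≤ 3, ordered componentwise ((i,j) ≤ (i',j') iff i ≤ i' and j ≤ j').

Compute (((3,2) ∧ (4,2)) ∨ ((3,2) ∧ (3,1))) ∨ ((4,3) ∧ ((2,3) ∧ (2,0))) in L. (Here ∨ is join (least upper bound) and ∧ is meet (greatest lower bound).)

(3,2) ∧ (4,2) = (3,2)
(3,2) ∧ (3,1) = (3,1)
(3,2) ∨ (3,1) = (3,2)
(2,3) ∧ (2,0) = (2,0)
(4,3) ∧ (2,0) = (2,0)
(3,2) ∨ (2,0) = (3,2)

(3,2)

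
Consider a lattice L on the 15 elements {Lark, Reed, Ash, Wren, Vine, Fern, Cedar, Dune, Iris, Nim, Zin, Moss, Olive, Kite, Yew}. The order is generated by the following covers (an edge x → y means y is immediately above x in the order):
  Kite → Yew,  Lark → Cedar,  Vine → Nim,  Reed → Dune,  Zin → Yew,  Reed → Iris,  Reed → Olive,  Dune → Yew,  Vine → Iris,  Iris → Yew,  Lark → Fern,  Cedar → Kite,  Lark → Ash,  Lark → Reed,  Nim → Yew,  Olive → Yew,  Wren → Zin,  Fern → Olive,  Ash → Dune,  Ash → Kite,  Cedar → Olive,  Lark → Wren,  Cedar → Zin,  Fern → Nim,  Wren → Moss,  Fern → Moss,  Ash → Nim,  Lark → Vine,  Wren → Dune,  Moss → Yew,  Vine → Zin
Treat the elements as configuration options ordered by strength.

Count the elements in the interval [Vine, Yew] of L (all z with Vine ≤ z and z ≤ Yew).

The interval [Vine, Yew] = {Iris, Nim, Vine, Yew, Zin}, which has 5 elements.

5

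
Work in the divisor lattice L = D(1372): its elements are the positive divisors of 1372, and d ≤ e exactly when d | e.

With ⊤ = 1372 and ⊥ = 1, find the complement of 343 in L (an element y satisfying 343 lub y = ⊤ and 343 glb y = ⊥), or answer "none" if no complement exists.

4

Need y with 343 ∨ y = 1372 and 343 ∧ y = 1.
Checking each element gives: 4.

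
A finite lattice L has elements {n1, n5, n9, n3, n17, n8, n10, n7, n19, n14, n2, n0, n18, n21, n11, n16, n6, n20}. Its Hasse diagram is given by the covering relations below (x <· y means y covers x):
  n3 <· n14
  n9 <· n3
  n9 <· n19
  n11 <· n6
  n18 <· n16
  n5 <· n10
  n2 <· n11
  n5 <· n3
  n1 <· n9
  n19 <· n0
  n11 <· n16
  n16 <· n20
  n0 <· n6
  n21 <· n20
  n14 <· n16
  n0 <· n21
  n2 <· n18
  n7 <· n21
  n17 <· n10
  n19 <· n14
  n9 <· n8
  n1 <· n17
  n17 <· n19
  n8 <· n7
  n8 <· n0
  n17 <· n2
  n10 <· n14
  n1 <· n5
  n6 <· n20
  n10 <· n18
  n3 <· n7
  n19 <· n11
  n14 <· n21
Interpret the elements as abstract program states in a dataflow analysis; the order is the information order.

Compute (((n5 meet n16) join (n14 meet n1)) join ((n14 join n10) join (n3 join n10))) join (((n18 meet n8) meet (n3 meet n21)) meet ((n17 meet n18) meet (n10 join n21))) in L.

n14

n5 ∧ n16 = n5
n14 ∧ n1 = n1
n5 ∨ n1 = n5
n14 ∨ n10 = n14
n3 ∨ n10 = n14
n14 ∨ n14 = n14
n5 ∨ n14 = n14
n18 ∧ n8 = n1
n3 ∧ n21 = n3
n1 ∧ n3 = n1
n17 ∧ n18 = n17
n10 ∨ n21 = n21
n17 ∧ n21 = n17
n1 ∧ n17 = n1
n14 ∨ n1 = n14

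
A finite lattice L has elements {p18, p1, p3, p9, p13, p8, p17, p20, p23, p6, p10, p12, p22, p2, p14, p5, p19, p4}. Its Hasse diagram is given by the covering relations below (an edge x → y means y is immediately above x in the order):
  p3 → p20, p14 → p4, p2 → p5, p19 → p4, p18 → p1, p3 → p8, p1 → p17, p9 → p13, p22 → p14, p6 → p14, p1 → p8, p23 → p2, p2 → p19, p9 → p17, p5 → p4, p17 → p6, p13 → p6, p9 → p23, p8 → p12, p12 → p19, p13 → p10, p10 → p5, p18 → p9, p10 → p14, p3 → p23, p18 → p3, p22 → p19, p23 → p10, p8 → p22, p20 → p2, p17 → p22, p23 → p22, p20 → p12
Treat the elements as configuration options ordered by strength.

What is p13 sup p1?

Common upper bounds of {p13, p1}: p14, p4, p6.
The least among these is p6.

p6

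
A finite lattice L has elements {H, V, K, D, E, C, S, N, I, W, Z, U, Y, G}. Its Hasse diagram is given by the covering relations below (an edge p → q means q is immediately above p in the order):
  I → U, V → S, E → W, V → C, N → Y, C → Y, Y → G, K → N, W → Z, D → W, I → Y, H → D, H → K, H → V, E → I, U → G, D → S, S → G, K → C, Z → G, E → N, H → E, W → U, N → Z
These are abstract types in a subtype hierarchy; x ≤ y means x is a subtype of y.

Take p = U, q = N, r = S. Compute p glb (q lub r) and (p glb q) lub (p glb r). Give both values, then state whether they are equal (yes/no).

U; W; no

q lub r = G, so p glb (q lub r) = U glb G = U.
p glb q = E and p glb r = D, so (p glb q) lub (p glb r) = E lub D = W.
Equal: no.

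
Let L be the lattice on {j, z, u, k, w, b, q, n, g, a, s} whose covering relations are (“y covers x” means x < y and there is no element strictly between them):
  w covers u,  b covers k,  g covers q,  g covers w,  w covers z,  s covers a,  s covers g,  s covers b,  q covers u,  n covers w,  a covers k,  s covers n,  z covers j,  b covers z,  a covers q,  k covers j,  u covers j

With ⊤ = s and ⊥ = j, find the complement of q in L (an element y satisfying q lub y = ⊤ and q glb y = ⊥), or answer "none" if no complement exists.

b

Need y with q ∨ y = s and q ∧ y = j.
Checking each element gives: b.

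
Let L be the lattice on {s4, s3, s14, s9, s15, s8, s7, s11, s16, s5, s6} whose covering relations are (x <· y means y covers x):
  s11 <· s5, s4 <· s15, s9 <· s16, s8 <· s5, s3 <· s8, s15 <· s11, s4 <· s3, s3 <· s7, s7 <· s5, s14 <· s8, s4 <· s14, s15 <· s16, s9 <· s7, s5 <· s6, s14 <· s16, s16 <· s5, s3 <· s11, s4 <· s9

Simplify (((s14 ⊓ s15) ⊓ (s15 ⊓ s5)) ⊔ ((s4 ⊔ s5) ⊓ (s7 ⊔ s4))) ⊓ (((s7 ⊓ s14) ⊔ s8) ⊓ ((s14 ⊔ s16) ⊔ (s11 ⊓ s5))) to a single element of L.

s14 ∧ s15 = s4
s15 ∧ s5 = s15
s4 ∧ s15 = s4
s4 ∨ s5 = s5
s7 ∨ s4 = s7
s5 ∧ s7 = s7
s4 ∨ s7 = s7
s7 ∧ s14 = s4
s4 ∨ s8 = s8
s14 ∨ s16 = s16
s11 ∧ s5 = s11
s16 ∨ s11 = s5
s8 ∧ s5 = s8
s7 ∧ s8 = s3

s3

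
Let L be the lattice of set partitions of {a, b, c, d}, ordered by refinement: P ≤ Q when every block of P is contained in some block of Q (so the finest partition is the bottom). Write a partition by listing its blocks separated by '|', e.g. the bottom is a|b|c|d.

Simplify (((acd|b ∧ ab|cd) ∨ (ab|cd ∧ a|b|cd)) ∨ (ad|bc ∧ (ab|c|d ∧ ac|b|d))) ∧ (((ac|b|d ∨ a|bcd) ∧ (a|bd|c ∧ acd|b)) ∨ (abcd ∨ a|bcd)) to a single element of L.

acd|b ∧ ab|cd = a|b|cd
ab|cd ∧ a|b|cd = a|b|cd
a|b|cd ∨ a|b|cd = a|b|cd
ab|c|d ∧ ac|b|d = a|b|c|d
ad|bc ∧ a|b|c|d = a|b|c|d
a|b|cd ∨ a|b|c|d = a|b|cd
ac|b|d ∨ a|bcd = abcd
a|bd|c ∧ acd|b = a|b|c|d
abcd ∧ a|b|c|d = a|b|c|d
abcd ∨ a|bcd = abcd
a|b|c|d ∨ abcd = abcd
a|b|cd ∧ abcd = a|b|cd

a|b|cd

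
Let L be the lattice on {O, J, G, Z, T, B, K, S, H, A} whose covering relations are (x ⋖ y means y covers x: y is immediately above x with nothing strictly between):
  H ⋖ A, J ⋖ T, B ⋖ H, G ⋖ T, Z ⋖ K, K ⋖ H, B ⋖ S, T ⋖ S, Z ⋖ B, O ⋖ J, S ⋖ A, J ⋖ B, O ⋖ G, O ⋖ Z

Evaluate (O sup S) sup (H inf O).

O ∨ S = S
H ∧ O = O
S ∨ O = S

S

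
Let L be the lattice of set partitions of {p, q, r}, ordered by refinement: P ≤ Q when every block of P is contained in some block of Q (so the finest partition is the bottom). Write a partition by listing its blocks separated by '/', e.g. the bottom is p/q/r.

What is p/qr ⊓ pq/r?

p/q/r

Common lower bounds of {p/qr, pq/r}: p/q/r.
The greatest among these is p/q/r.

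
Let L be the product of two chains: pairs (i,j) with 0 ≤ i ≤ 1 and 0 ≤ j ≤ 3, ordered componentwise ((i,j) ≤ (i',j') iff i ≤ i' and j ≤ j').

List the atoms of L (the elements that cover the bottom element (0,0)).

(0,1), (1,0)

The atoms are exactly the elements that cover (0,0): (0,1), (1,0).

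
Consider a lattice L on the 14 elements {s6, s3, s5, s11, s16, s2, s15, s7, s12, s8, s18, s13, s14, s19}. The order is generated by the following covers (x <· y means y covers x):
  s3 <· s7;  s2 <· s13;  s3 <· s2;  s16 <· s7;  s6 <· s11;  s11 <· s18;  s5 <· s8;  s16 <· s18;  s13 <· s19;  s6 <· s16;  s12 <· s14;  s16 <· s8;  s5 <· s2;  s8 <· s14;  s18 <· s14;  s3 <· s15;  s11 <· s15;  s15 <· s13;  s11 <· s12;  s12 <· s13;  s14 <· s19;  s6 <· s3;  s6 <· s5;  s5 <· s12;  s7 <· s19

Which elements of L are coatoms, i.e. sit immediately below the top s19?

The coatoms are exactly the elements covered by s19: s13, s14, s7.

s13, s14, s7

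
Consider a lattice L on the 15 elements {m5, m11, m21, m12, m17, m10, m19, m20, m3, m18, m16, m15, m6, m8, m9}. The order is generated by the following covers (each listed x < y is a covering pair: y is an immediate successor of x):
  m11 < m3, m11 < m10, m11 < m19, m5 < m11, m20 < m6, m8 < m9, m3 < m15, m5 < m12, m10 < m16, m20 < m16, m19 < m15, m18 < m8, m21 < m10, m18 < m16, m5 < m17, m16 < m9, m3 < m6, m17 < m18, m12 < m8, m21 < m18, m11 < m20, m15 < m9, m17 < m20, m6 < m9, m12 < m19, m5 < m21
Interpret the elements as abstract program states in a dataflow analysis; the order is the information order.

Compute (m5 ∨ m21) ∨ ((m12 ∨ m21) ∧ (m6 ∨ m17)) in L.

m5 ∨ m21 = m21
m12 ∨ m21 = m8
m6 ∨ m17 = m6
m8 ∧ m6 = m17
m21 ∨ m17 = m18

m18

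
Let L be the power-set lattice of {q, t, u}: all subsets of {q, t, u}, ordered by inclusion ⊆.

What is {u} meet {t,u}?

{u}

Common lower bounds of {{u}, {t,u}}: {u}, ∅.
The greatest among these is {u}.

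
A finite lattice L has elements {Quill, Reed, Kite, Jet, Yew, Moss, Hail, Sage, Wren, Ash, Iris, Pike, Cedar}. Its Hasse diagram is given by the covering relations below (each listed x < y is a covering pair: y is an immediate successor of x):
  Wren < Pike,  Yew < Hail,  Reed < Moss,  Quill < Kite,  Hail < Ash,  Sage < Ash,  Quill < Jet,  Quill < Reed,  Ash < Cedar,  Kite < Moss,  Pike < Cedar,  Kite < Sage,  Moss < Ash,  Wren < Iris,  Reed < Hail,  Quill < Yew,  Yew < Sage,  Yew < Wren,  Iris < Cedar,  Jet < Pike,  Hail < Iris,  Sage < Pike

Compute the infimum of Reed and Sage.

Common lower bounds of {Reed, Sage}: Quill.
The greatest among these is Quill.

Quill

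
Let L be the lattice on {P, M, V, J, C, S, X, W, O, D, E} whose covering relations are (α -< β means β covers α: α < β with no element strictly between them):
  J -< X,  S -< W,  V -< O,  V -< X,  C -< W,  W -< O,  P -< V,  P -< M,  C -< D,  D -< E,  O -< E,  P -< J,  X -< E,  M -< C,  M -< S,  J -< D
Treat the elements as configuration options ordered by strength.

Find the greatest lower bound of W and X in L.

P

Common lower bounds of {W, X}: P.
The greatest among these is P.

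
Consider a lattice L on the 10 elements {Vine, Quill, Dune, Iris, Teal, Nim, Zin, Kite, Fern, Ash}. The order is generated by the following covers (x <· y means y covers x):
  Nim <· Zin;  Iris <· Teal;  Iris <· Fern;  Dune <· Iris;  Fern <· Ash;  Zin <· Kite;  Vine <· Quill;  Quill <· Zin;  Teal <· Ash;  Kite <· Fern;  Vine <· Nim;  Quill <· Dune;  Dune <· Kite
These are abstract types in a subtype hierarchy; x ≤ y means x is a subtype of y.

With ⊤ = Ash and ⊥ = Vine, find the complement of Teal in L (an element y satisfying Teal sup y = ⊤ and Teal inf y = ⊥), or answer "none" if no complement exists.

Need y with Teal ∨ y = Ash and Teal ∧ y = Vine.
Checking each element gives: Nim.

Nim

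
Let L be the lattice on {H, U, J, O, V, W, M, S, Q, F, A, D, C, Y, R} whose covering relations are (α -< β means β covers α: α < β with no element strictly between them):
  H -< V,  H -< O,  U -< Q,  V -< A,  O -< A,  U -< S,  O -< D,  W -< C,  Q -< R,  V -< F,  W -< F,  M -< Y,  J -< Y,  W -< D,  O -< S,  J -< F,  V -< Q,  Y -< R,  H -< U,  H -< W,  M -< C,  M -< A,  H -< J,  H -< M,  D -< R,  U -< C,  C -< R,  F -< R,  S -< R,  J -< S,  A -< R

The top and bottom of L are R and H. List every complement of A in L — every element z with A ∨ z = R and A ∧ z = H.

J, U, W

Need z with A ∨ z = R and A ∧ z = H.
Checking each element gives: J, U, W.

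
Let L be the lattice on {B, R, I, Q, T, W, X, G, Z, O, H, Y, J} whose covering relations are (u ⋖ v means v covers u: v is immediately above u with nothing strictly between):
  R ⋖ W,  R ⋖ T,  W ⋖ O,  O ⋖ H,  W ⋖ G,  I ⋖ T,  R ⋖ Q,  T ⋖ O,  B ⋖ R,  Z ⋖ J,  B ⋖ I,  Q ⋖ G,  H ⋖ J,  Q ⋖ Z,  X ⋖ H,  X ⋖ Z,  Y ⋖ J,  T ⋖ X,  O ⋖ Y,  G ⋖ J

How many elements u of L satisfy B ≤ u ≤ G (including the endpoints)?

5

The interval [B, G] = {B, G, Q, R, W}, which has 5 elements.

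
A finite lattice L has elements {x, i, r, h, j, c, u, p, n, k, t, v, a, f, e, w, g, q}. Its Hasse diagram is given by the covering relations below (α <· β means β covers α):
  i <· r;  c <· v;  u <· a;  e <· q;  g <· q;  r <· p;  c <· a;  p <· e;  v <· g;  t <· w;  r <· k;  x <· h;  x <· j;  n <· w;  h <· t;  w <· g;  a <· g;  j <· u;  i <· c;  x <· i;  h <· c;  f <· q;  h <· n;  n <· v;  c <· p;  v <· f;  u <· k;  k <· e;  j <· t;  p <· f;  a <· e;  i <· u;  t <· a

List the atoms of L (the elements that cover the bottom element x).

The atoms are exactly the elements that cover x: h, i, j.

h, i, j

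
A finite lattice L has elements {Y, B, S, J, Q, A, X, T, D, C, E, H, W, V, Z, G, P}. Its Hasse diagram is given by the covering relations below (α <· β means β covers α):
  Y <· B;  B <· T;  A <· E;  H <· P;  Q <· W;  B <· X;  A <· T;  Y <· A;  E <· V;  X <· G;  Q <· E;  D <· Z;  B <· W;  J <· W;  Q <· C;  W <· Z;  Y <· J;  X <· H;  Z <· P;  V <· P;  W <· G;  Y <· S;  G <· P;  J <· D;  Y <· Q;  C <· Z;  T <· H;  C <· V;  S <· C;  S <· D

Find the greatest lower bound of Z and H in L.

B

Common lower bounds of {Z, H}: B, Y.
The greatest among these is B.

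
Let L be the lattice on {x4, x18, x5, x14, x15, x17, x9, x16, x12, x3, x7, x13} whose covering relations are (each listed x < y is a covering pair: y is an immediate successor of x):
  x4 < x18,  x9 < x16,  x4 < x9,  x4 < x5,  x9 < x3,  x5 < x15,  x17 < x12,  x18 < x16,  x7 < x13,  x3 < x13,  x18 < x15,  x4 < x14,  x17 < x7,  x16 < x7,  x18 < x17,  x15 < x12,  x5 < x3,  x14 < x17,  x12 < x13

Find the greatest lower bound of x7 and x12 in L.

Common lower bounds of {x7, x12}: x14, x17, x18, x4.
The greatest among these is x17.

x17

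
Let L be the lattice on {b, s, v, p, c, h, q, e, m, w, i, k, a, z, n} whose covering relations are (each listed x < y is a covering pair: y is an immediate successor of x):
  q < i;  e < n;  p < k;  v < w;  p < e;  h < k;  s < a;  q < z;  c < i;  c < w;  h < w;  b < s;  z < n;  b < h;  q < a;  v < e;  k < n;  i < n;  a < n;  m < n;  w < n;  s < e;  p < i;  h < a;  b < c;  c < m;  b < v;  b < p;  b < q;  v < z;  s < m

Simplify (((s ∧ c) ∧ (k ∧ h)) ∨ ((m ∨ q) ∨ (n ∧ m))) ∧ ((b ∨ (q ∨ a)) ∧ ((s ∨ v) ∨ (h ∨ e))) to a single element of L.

s ∧ c = b
k ∧ h = h
b ∧ h = b
m ∨ q = n
n ∧ m = m
n ∨ m = n
b ∨ n = n
q ∨ a = a
b ∨ a = a
s ∨ v = e
h ∨ e = n
e ∨ n = n
a ∧ n = a
n ∧ a = a

a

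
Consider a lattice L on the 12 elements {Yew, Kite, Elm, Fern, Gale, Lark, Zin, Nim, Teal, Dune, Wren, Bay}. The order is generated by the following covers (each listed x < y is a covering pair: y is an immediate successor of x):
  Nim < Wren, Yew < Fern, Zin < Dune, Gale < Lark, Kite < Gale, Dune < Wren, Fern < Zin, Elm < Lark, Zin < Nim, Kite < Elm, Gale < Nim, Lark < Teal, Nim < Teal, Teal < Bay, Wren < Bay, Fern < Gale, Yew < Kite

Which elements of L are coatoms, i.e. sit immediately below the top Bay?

The coatoms are exactly the elements covered by Bay: Teal, Wren.

Teal, Wren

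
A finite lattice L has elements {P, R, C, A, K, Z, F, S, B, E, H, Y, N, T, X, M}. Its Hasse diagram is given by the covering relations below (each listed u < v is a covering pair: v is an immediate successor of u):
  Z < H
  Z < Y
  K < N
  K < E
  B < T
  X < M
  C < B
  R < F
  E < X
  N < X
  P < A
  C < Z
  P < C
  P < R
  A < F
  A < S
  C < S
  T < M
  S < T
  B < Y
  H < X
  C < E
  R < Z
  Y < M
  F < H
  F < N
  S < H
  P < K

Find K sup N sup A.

Common upper bounds of {K, N, A}: M, N, X.
The least among these is N.

N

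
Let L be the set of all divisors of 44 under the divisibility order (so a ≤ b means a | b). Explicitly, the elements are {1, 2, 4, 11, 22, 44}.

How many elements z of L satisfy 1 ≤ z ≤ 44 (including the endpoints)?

The interval [1, 44] = {1, 11, 2, 22, 4, 44}, which has 6 elements.

6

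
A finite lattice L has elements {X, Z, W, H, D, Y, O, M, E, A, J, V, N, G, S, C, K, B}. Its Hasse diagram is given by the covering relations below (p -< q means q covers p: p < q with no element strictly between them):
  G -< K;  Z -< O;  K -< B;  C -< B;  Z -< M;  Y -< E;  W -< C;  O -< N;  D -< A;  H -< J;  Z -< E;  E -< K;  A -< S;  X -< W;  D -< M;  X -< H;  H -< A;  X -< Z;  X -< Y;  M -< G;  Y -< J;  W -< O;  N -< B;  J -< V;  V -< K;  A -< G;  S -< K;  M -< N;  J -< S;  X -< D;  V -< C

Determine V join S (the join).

K

Common upper bounds of {V, S}: B, K.
The least among these is K.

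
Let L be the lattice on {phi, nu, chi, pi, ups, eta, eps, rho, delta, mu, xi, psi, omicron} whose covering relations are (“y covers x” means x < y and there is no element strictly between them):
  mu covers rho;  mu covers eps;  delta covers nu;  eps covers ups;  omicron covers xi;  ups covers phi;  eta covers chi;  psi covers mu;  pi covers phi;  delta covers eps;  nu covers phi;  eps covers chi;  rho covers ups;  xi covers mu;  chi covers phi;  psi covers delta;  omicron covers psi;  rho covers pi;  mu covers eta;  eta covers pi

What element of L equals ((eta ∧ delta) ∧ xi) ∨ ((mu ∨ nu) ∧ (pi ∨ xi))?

mu

eta ∧ delta = chi
chi ∧ xi = chi
mu ∨ nu = psi
pi ∨ xi = xi
psi ∧ xi = mu
chi ∨ mu = mu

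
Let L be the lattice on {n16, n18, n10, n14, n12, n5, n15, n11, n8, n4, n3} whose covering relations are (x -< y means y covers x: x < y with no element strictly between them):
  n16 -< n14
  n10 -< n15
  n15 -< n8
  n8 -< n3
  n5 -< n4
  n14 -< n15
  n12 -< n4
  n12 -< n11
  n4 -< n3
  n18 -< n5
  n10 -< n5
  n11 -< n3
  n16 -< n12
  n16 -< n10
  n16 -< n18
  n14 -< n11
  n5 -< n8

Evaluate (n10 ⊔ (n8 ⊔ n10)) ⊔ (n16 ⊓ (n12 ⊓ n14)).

n8

n8 ∨ n10 = n8
n10 ∨ n8 = n8
n12 ∧ n14 = n16
n16 ∧ n16 = n16
n8 ∨ n16 = n8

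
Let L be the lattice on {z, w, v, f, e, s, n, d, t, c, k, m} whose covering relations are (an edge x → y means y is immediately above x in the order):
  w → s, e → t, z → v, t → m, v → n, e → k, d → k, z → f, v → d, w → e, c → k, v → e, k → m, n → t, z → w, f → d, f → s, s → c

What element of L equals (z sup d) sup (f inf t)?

d

z ∨ d = d
f ∧ t = z
d ∨ z = d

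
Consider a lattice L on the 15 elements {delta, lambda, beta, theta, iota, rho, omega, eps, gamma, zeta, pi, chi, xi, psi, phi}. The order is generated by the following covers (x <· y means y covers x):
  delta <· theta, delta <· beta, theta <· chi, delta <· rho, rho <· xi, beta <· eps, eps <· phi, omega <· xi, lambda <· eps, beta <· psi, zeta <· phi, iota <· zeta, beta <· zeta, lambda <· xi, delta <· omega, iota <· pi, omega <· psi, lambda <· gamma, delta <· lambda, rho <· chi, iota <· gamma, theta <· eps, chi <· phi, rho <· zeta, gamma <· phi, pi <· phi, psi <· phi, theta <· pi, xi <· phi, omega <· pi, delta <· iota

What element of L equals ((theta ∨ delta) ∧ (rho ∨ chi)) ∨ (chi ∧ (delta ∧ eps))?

theta ∨ delta = theta
rho ∨ chi = chi
theta ∧ chi = theta
delta ∧ eps = delta
chi ∧ delta = delta
theta ∨ delta = theta

theta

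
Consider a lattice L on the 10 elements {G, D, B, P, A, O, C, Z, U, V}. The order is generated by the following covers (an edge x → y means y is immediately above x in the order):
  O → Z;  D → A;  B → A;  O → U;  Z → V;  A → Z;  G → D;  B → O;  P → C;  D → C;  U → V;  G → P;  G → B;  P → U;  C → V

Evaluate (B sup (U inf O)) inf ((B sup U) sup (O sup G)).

O

U ∧ O = O
B ∨ O = O
B ∨ U = U
O ∨ G = O
U ∨ O = U
O ∧ U = O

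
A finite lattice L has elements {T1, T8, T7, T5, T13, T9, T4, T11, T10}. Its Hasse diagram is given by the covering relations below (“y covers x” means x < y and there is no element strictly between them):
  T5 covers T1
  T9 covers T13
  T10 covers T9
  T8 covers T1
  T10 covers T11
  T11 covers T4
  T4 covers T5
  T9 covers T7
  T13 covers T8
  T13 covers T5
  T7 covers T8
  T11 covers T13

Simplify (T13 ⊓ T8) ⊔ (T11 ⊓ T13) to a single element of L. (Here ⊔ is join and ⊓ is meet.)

T13 ∧ T8 = T8
T11 ∧ T13 = T13
T8 ∨ T13 = T13

T13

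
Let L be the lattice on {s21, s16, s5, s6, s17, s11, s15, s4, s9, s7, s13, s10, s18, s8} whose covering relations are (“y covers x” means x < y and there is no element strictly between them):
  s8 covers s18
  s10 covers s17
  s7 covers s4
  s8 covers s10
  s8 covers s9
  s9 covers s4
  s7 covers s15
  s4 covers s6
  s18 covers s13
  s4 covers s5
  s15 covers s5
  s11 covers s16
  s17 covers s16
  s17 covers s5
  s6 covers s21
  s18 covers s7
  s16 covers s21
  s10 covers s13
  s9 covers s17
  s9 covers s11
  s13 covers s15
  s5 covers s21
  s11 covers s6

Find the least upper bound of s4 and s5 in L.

Common upper bounds of {s4, s5}: s18, s4, s7, s8, s9.
The least among these is s4.

s4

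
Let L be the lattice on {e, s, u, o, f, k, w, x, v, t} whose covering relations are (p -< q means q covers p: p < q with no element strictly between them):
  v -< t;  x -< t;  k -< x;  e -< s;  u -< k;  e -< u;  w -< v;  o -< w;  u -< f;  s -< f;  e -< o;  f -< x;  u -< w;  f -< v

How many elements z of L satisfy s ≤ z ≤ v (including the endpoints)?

3

The interval [s, v] = {f, s, v}, which has 3 elements.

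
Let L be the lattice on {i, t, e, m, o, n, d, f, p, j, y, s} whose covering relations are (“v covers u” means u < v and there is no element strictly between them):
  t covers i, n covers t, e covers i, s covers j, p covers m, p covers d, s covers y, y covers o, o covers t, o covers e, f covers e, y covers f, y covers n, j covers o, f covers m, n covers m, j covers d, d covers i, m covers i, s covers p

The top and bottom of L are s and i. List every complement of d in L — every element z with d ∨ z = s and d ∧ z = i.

f, n, y

Need z with d ∨ z = s and d ∧ z = i.
Checking each element gives: f, n, y.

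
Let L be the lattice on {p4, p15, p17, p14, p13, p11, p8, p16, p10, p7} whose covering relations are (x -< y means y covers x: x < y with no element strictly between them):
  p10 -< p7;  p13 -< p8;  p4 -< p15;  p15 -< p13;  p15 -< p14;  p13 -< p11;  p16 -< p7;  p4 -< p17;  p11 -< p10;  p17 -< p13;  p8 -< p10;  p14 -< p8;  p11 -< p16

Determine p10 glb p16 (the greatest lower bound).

Common lower bounds of {p10, p16}: p11, p13, p15, p17, p4.
The greatest among these is p11.

p11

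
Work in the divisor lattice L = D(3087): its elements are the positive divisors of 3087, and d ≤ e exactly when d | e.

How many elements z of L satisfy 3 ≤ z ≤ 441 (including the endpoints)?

6

The interval [3, 441] = {147, 21, 3, 441, 63, 9}, which has 6 elements.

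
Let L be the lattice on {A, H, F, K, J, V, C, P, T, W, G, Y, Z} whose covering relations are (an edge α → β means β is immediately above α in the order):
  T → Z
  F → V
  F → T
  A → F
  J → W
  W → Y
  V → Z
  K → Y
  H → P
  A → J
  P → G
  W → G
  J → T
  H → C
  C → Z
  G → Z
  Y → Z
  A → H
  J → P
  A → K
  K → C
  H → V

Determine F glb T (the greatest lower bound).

Common lower bounds of {F, T}: A, F.
The greatest among these is F.

F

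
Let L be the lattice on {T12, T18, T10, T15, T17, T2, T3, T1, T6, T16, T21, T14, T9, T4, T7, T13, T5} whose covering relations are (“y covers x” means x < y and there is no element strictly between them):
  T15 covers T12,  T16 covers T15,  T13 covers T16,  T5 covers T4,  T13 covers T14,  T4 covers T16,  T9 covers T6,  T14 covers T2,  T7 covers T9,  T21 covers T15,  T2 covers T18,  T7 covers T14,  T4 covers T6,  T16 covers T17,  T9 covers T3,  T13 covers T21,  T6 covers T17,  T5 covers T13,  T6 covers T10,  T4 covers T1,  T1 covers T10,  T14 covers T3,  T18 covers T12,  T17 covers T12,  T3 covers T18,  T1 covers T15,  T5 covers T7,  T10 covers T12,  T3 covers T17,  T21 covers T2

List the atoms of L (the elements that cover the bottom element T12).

T10, T15, T17, T18

The atoms are exactly the elements that cover T12: T10, T15, T17, T18.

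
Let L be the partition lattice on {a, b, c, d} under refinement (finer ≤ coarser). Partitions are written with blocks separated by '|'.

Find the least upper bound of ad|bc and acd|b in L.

abcd

The join of ad|bc and acd|b merges any blocks that overlap across the partitions, giving abcd.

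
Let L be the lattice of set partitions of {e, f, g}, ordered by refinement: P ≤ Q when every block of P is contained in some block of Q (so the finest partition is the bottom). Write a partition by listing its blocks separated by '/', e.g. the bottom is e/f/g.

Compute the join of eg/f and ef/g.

The join of eg/f and ef/g merges any blocks that overlap across the partitions, giving efg.

efg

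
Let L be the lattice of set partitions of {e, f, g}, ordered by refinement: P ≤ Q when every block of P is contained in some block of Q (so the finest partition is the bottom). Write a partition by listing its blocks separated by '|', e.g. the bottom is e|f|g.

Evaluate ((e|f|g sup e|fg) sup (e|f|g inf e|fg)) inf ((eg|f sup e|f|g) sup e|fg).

e|f|g ∨ e|fg = e|fg
e|f|g ∧ e|fg = e|f|g
e|fg ∨ e|f|g = e|fg
eg|f ∨ e|f|g = eg|f
eg|f ∨ e|fg = efg
e|fg ∧ efg = e|fg

e|fg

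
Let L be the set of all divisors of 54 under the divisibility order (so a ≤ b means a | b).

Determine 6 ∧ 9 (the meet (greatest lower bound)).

In the divisibility order, the meet is the greatest common divisor: gcd(6, 9) = 3.

3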